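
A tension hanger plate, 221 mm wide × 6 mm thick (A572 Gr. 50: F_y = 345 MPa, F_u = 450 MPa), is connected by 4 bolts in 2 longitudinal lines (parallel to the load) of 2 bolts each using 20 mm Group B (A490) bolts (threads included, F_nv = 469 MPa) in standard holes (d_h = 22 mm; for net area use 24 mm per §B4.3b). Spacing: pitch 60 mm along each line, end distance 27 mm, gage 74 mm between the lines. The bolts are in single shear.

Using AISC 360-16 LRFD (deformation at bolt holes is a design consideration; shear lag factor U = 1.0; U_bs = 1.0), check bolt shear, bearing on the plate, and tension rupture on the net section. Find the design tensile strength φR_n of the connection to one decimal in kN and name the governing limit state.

Bolt shear: A_b = π(20)²/4 = 314.16 mm². φR_n = 0.75 × 469 × 314.16 × 4 × 1 = 442.0 kN.
Bearing (6 mm plate, F_u = 450 MPa): end bolts L_c = 27 − 22/2 = 16, R_n = min(1.2×16×6×450, 2.4×20×6×450) = 51.84 kN/bolt; interior L_c = 60 − 22 = 38, R_n = 123.12 kN/bolt. φR_n = 0.75 × (2×51.84 + 2×123.12) = 262.4 kN.
Tension rupture (net): A_n = (221 − 2×24)×6 = 1038 mm² (U = 1.0, A_e = A_n). φR_n = 0.75 × 450 × 1038 = 350.3 kN.
Governing: min(442.0, 262.4, 350.3) = 262.4 kN → bearing.

262.4 kN (bearing governs)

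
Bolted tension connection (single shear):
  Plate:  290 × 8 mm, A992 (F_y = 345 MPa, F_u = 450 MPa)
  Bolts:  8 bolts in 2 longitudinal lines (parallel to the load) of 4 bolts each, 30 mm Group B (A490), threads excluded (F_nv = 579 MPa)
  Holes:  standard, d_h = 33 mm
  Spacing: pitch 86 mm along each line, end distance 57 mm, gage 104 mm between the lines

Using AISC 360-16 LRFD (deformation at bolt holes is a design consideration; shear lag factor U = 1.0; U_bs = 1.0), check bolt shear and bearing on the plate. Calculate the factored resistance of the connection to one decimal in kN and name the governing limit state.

Bolt shear: A_b = π(30)²/4 = 706.86 mm². φR_n = 0.75 × 579 × 706.86 × 8 × 1 = 2455.6 kN.
Bearing (8 mm plate, F_u = 450 MPa): end bolts L_c = 57 − 33/2 = 40.5, R_n = min(1.2×40.5×8×450, 2.4×30×8×450) = 174.96 kN/bolt; interior L_c = 86 − 33 = 53, R_n = 228.96 kN/bolt. φR_n = 0.75 × (2×174.96 + 6×228.96) = 1292.8 kN.
Governing: min(2455.6, 1292.8) = 1292.8 kN → bearing.

1292.8 kN (bearing governs)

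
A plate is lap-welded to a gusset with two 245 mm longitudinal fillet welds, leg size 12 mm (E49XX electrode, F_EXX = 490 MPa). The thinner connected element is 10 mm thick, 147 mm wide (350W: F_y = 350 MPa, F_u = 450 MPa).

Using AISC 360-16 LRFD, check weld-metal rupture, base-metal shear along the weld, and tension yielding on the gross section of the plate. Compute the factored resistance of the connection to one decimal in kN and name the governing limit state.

Weld metal: throat = 0.707×12 = 8.484 mm, L = 2×245 = 490 mm. φR_n = 0.75 × 0.6 × 490 × 8.484 × 490 = 916.7 kN.
Base metal shear (10 mm plate): yield φR_n = 1.0×0.6×350×10×490 = 1029.0 kN; rupture φR_n = 0.75×0.6×450×10×490 = 992.3 kN; take 992.3 kN (rupture).
Tension yield (gross): A_g = 147×10 = 1470 mm². φR_n = 0.90 × 350 × 1470 = 463.1 kN.
Governing: min(916.7, 992.3, 463.1) = 463.1 kN → gross-section yield.

463.1 kN (gross-section yield governs)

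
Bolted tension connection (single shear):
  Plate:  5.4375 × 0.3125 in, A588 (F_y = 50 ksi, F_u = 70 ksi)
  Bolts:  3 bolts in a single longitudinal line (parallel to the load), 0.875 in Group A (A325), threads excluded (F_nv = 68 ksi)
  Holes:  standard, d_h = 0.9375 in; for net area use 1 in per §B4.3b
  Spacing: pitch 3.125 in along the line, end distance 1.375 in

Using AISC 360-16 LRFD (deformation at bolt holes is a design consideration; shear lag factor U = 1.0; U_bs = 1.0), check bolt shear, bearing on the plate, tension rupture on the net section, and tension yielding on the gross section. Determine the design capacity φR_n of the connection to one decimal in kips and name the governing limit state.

Bolt shear: A_b = π(0.875)²/4 = 0.60132 in². φR_n = 0.75 × 68 × 0.60132 × 3 × 1 = 92.0 kips.
Bearing (0.3125 in plate, F_u = 70 ksi): end bolts L_c = 1.375 − 0.9375/2 = 0.90625, R_n = min(1.2×0.90625×0.3125×70, 2.4×0.875×0.3125×70) = 23.789 kips/bolt; interior L_c = 3.125 − 0.9375 = 2.1875, R_n = 45.938 kips/bolt. φR_n = 0.75 × (1×23.789 + 2×45.938) = 86.7 kips.
Tension rupture (net): A_n = (5.4375 − 1×1)×0.3125 = 1.3867 in² (U = 1.0, A_e = A_n). φR_n = 0.75 × 70 × 1.3867 = 72.8 kips.
Tension yield (gross): A_g = 5.4375×0.3125 = 1.6992 in². φR_n = 0.90 × 50 × 1.6992 = 76.5 kips.
Governing: min(92.0, 86.7, 72.8, 76.5) = 72.8 kips → net-section rupture.

72.8 kips (net-section rupture governs)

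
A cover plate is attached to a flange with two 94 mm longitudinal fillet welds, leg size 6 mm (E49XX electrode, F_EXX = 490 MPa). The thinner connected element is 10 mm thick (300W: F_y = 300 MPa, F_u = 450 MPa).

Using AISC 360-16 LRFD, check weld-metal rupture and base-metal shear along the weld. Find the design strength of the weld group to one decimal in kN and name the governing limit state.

175.8 kN (weld metal governs)

Weld metal: throat = 0.707×6 = 4.242 mm, L = 2×94 = 188 mm. φR_n = 0.75 × 0.6 × 490 × 4.242 × 188 = 175.8 kN.
Base metal shear (10 mm plate): yield φR_n = 1.0×0.6×300×10×188 = 338.4 kN; rupture φR_n = 0.75×0.6×450×10×188 = 380.7 kN; take 338.4 kN (yield).
Governing: min(175.8, 338.4) = 175.8 kN → weld metal.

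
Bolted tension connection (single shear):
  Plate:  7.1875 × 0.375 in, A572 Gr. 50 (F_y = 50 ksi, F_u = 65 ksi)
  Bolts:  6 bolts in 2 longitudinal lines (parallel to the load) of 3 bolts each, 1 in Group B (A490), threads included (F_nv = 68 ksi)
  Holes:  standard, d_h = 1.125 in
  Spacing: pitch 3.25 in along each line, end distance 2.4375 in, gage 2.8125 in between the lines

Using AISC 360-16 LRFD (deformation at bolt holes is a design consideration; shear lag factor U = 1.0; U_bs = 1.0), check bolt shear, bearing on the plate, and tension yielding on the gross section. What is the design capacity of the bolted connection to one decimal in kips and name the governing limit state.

Bolt shear: A_b = π(1)²/4 = 0.7854 in². φR_n = 0.75 × 68 × 0.7854 × 6 × 1 = 240.3 kips.
Bearing (0.375 in plate, F_u = 65 ksi): end bolts L_c = 2.4375 − 1.125/2 = 1.875, R_n = min(1.2×1.875×0.375×65, 2.4×1×0.375×65) = 54.844 kips/bolt; interior L_c = 3.25 − 1.125 = 2.125, R_n = 58.5 kips/bolt. φR_n = 0.75 × (2×54.844 + 4×58.5) = 257.8 kips.
Tension yield (gross): A_g = 7.1875×0.375 = 2.6953 in². φR_n = 0.90 × 50 × 2.6953 = 121.3 kips.
Governing: min(240.3, 257.8, 121.3) = 121.3 kips → gross-section yield.

121.3 kips (gross-section yield governs)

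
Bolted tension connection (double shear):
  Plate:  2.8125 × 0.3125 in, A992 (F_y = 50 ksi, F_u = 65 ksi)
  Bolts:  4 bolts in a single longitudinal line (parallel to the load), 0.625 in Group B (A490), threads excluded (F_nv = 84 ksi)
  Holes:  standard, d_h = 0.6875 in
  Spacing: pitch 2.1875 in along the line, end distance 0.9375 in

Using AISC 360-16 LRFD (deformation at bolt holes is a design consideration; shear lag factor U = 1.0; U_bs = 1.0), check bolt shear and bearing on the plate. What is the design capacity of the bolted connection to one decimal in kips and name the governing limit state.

Bolt shear: A_b = π(0.625)²/4 = 0.3068 in². φR_n = 0.75 × 84 × 0.3068 × 4 × 2 = 154.6 kips.
Bearing (0.3125 in plate, F_u = 65 ksi): end bolts L_c = 0.9375 − 0.6875/2 = 0.59375, R_n = min(1.2×0.59375×0.3125×65, 2.4×0.625×0.3125×65) = 14.473 kips/bolt; interior L_c = 2.1875 − 0.6875 = 1.5, R_n = 30.469 kips/bolt. φR_n = 0.75 × (1×14.473 + 3×30.469) = 79.4 kips.
Governing: min(154.6, 79.4) = 79.4 kips → bearing.

79.4 kips (bearing governs)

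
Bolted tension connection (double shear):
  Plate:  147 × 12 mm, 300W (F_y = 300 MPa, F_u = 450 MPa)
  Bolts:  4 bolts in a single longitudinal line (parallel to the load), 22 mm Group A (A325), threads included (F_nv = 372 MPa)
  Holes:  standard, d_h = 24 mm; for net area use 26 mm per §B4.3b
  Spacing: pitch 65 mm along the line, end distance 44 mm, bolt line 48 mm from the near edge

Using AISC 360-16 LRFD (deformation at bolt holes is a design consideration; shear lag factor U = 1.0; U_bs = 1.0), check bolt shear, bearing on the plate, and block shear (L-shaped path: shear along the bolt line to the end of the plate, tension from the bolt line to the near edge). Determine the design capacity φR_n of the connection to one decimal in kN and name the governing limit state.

501.4 kN (block shear governs)

Bolt shear: A_b = π(22)²/4 = 380.13 mm². φR_n = 0.75 × 372 × 380.13 × 4 × 2 = 848.5 kN.
Bearing (12 mm plate, F_u = 450 MPa): end bolts L_c = 44 − 24/2 = 32, R_n = min(1.2×32×12×450, 2.4×22×12×450) = 207.36 kN/bolt; interior L_c = 65 − 24 = 41, R_n = 265.68 kN/bolt. φR_n = 0.75 × (1×207.36 + 3×265.68) = 753.3 kN.
Block shear: shear path 1×[44+3×65] = 1×239 mm, A_gv = 2868, A_nv = 1×(239 − 3.5×26)×12 = 1776 mm²; tension to near edge: (48 − 0.5×26)×12 = 420 mm². R_n = min(0.6×450×1776, 0.6×300×2868) + 1.0×450×420 = min(479.52, 516.24) + 189 = 668.52 kN. φR_n = 0.75 × 668.52 = 501.4 kN.
Governing: min(848.5, 753.3, 501.4) = 501.4 kN → block shear.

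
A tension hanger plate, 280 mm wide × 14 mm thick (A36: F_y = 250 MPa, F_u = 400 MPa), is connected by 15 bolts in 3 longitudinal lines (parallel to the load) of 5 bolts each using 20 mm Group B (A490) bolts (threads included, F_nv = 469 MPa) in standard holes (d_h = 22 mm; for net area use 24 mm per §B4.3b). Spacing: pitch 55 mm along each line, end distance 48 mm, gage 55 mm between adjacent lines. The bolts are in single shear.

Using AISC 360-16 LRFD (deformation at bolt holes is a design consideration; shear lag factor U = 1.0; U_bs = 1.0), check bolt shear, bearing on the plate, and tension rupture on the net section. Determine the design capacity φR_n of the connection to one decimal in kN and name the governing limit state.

Bolt shear: A_b = π(20)²/4 = 314.16 mm². φR_n = 0.75 × 469 × 314.16 × 15 × 1 = 1657.6 kN.
Bearing (14 mm plate, F_u = 400 MPa): end bolts L_c = 48 − 22/2 = 37, R_n = min(1.2×37×14×400, 2.4×20×14×400) = 248.64 kN/bolt; interior L_c = 55 − 22 = 33, R_n = 221.76 kN/bolt. φR_n = 0.75 × (3×248.64 + 12×221.76) = 2555.3 kN.
Tension rupture (net): A_n = (280 − 3×24)×14 = 2912 mm² (U = 1.0, A_e = A_n). φR_n = 0.75 × 400 × 2912 = 873.6 kN.
Governing: min(1657.6, 2555.3, 873.6) = 873.6 kN → net-section rupture.

873.6 kN (net-section rupture governs)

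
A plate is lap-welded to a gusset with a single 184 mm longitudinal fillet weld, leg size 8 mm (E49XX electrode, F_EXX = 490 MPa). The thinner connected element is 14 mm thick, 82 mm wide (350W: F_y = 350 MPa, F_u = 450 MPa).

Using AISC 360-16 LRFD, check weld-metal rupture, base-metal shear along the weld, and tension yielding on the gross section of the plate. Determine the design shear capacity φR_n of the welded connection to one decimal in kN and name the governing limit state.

Weld metal: throat = 0.707×8 = 5.656 mm, L = 184 mm. φR_n = 0.75 × 0.6 × 490 × 5.656 × 184 = 229.5 kN.
Base metal shear (14 mm plate): yield φR_n = 1.0×0.6×350×14×184 = 541.0 kN; rupture φR_n = 0.75×0.6×450×14×184 = 521.6 kN; take 521.6 kN (rupture).
Tension yield (gross): A_g = 82×14 = 1148 mm². φR_n = 0.90 × 350 × 1148 = 361.6 kN.
Governing: min(229.5, 521.6, 361.6) = 229.5 kN → weld metal.

229.5 kN (weld metal governs)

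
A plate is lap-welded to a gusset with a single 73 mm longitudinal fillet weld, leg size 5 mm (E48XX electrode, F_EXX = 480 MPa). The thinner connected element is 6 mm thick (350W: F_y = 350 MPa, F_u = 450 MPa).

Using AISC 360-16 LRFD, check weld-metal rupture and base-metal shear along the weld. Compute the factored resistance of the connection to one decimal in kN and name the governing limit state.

Weld metal: throat = 0.707×5 = 3.535 mm, L = 73 mm. φR_n = 0.75 × 0.6 × 480 × 3.535 × 73 = 55.7 kN.
Base metal shear (6 mm plate): yield φR_n = 1.0×0.6×350×6×73 = 92.0 kN; rupture φR_n = 0.75×0.6×450×6×73 = 88.7 kN; take 88.7 kN (rupture).
Governing: min(55.7, 88.7) = 55.7 kN → weld metal.

55.7 kN (weld metal governs)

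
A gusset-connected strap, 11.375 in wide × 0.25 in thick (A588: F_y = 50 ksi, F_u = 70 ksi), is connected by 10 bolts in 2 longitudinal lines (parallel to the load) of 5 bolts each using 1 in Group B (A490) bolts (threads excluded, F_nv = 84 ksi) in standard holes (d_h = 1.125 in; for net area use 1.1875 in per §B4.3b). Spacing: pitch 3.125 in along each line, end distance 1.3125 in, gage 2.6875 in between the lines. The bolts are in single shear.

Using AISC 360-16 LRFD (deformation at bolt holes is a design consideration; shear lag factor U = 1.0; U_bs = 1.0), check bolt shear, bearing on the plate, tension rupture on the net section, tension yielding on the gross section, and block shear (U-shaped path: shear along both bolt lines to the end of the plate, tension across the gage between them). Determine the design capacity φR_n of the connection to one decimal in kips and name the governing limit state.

Bolt shear: A_b = π(1)²/4 = 0.7854 in². φR_n = 0.75 × 84 × 0.7854 × 10 × 1 = 494.8 kips.
Bearing (0.25 in plate, F_u = 70 ksi): end bolts L_c = 1.3125 − 1.125/2 = 0.75, R_n = min(1.2×0.75×0.25×70, 2.4×1×0.25×70) = 15.75 kips/bolt; interior L_c = 3.125 − 1.125 = 2, R_n = 42 kips/bolt. φR_n = 0.75 × (2×15.75 + 8×42) = 275.6 kips.
Tension rupture (net): A_n = (11.375 − 2×1.1875)×0.25 = 2.25 in² (U = 1.0, A_e = A_n). φR_n = 0.75 × 70 × 2.25 = 118.1 kips.
Tension yield (gross): A_g = 11.375×0.25 = 2.8438 in². φR_n = 0.90 × 50 × 2.8438 = 128.0 kips.
Block shear: shear path 2×[1.3125+4×3.125] = 2×13.8125 in, A_gv = 6.9063, A_nv = 2×(13.8125 − 4.5×1.1875)×0.25 = 4.2344 in²; tension across gage: (2.6875 − 1×1.1875)×0.25 = 0.375 in². R_n = min(0.6×70×4.2344, 0.6×50×6.9063) + 1.0×70×0.375 = min(177.84, 207.19) + 26.25 = 204.09 kips. φR_n = 0.75 × 204.09 = 153.1 kips.
Governing: min(494.8, 275.6, 118.1, 128.0, 153.1) = 118.1 kips → net-section rupture.

118.1 kips (net-section rupture governs)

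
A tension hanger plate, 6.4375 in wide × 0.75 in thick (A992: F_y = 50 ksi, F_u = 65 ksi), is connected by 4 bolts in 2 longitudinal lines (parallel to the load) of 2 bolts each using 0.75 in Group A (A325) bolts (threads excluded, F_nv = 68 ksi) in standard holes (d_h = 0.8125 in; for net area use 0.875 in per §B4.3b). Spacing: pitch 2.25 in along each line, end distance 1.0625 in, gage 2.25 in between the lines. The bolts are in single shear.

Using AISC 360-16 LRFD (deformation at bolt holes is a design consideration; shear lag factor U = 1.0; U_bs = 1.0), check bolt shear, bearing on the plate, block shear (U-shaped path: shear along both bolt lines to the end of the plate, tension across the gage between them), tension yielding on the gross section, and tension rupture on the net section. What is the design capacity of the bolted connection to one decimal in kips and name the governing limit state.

90.1 kips (bolt shear governs)

Bolt shear: A_b = π(0.75)²/4 = 0.44179 in². φR_n = 0.75 × 68 × 0.44179 × 4 × 1 = 90.1 kips.
Bearing (0.75 in plate, F_u = 65 ksi): end bolts L_c = 1.0625 − 0.8125/2 = 0.65625, R_n = min(1.2×0.65625×0.75×65, 2.4×0.75×0.75×65) = 38.391 kips/bolt; interior L_c = 2.25 − 0.8125 = 1.4375, R_n = 84.094 kips/bolt. φR_n = 0.75 × (2×38.391 + 2×84.094) = 183.7 kips.
Block shear: shear path 2×[1.0625+1×2.25] = 2×3.3125 in, A_gv = 4.9688, A_nv = 2×(3.3125 − 1.5×0.875)×0.75 = 3 in²; tension across gage: (2.25 − 1×0.875)×0.75 = 1.0313 in². R_n = min(0.6×65×3, 0.6×50×4.9688) + 1.0×65×1.0313 = min(117, 149.06) + 67.035 = 184.04 kips. φR_n = 0.75 × 184.04 = 138.0 kips.
Tension yield (gross): A_g = 6.4375×0.75 = 4.8281 in². φR_n = 0.90 × 50 × 4.8281 = 217.3 kips.
Tension rupture (net): A_n = (6.4375 − 2×0.875)×0.75 = 3.5156 in² (U = 1.0, A_e = A_n). φR_n = 0.75 × 65 × 3.5156 = 171.4 kips.
Governing: min(90.1, 183.7, 138.0, 217.3, 171.4) = 90.1 kips → bolt shear.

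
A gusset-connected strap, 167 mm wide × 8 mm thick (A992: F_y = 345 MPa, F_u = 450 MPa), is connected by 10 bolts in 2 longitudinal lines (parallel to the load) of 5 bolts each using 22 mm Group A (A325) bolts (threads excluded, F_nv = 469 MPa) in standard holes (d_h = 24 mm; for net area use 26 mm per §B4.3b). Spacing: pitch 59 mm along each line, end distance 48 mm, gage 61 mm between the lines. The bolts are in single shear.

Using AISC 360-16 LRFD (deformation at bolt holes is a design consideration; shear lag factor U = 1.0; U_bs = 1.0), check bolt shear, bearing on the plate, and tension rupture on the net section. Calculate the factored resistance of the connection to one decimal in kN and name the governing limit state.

Bolt shear: A_b = π(22)²/4 = 380.13 mm². φR_n = 0.75 × 469 × 380.13 × 10 × 1 = 1337.1 kN.
Bearing (8 mm plate, F_u = 450 MPa): end bolts L_c = 48 − 24/2 = 36, R_n = min(1.2×36×8×450, 2.4×22×8×450) = 155.52 kN/bolt; interior L_c = 59 − 24 = 35, R_n = 151.2 kN/bolt. φR_n = 0.75 × (2×155.52 + 8×151.2) = 1140.5 kN.
Tension rupture (net): A_n = (167 − 2×26)×8 = 920 mm² (U = 1.0, A_e = A_n). φR_n = 0.75 × 450 × 920 = 310.5 kN.
Governing: min(1337.1, 1140.5, 310.5) = 310.5 kN → net-section rupture.

310.5 kN (net-section rupture governs)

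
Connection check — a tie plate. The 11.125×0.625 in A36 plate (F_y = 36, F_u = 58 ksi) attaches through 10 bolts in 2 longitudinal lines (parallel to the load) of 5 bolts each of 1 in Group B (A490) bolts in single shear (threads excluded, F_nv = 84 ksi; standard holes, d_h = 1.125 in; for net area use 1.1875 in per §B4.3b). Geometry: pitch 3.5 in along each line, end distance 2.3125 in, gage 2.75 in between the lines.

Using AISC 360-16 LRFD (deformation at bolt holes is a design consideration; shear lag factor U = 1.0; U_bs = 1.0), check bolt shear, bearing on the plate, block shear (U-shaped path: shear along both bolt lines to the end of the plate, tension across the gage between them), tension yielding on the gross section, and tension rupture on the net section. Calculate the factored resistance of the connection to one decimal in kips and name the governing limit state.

225.3 kips (gross-section yield governs)

Bolt shear: A_b = π(1)²/4 = 0.7854 in². φR_n = 0.75 × 84 × 0.7854 × 10 × 1 = 494.8 kips.
Bearing (0.625 in plate, F_u = 58 ksi): end bolts L_c = 2.3125 − 1.125/2 = 1.75, R_n = min(1.2×1.75×0.625×58, 2.4×1×0.625×58) = 76.125 kips/bolt; interior L_c = 3.5 − 1.125 = 2.375, R_n = 87 kips/bolt. φR_n = 0.75 × (2×76.125 + 8×87) = 636.2 kips.
Block shear: shear path 2×[2.3125+4×3.5] = 2×16.3125 in, A_gv = 20.391, A_nv = 2×(16.3125 − 4.5×1.1875)×0.625 = 13.711 in²; tension across gage: (2.75 − 1×1.1875)×0.625 = 0.97656 in². R_n = min(0.6×58×13.711, 0.6×36×20.391) + 1.0×58×0.97656 = min(477.14, 440.45) + 56.64 = 497.09 kips. φR_n = 0.75 × 497.09 = 372.8 kips.
Tension yield (gross): A_g = 11.125×0.625 = 6.9531 in². φR_n = 0.90 × 36 × 6.9531 = 225.3 kips.
Tension rupture (net): A_n = (11.125 − 2×1.1875)×0.625 = 5.4688 in² (U = 1.0, A_e = A_n). φR_n = 0.75 × 58 × 5.4688 = 237.9 kips.
Governing: min(494.8, 636.2, 372.8, 225.3, 237.9) = 225.3 kips → gross-section yield.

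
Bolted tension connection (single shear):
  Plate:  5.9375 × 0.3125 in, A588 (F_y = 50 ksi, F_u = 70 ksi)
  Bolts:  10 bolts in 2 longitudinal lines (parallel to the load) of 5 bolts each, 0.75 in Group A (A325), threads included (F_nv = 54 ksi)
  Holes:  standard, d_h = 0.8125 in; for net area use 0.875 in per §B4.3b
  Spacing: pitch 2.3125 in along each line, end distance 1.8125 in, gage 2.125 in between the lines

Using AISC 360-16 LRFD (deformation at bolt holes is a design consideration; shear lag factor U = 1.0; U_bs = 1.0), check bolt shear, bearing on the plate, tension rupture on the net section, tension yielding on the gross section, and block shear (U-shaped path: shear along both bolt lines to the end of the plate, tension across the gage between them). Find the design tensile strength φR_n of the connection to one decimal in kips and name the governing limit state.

68.7 kips (net-section rupture governs)

Bolt shear: A_b = π(0.75)²/4 = 0.44179 in². φR_n = 0.75 × 54 × 0.44179 × 10 × 1 = 178.9 kips.
Bearing (0.3125 in plate, F_u = 70 ksi): end bolts L_c = 1.8125 − 0.8125/2 = 1.40625, R_n = min(1.2×1.40625×0.3125×70, 2.4×0.75×0.3125×70) = 36.914 kips/bolt; interior L_c = 2.3125 − 0.8125 = 1.5, R_n = 39.375 kips/bolt. φR_n = 0.75 × (2×36.914 + 8×39.375) = 291.6 kips.
Tension rupture (net): A_n = (5.9375 − 2×0.875)×0.3125 = 1.3086 in² (U = 1.0, A_e = A_n). φR_n = 0.75 × 70 × 1.3086 = 68.7 kips.
Tension yield (gross): A_g = 5.9375×0.3125 = 1.8555 in². φR_n = 0.90 × 50 × 1.8555 = 83.5 kips.
Block shear: shear path 2×[1.8125+4×2.3125] = 2×11.0625 in, A_gv = 6.9141, A_nv = 2×(11.0625 − 4.5×0.875)×0.3125 = 4.4531 in²; tension across gage: (2.125 − 1×0.875)×0.3125 = 0.39063 in². R_n = min(0.6×70×4.4531, 0.6×50×6.9141) + 1.0×70×0.39063 = min(187.03, 207.42) + 27.344 = 214.37 kips. φR_n = 0.75 × 214.37 = 160.8 kips.
Governing: min(178.9, 291.6, 68.7, 83.5, 160.8) = 68.7 kips → net-section rupture.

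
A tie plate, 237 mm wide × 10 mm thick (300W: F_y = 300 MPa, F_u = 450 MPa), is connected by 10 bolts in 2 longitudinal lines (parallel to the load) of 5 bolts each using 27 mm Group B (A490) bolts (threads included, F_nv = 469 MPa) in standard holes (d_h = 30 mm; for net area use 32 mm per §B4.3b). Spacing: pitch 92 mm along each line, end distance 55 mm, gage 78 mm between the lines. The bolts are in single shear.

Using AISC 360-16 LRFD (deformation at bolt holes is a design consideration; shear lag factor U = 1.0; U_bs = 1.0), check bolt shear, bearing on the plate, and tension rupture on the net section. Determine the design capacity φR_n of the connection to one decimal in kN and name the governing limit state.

583.9 kN (net-section rupture governs)

Bolt shear: A_b = π(27)²/4 = 572.56 mm². φR_n = 0.75 × 469 × 572.56 × 10 × 1 = 2014.0 kN.
Bearing (10 mm plate, F_u = 450 MPa): end bolts L_c = 55 − 30/2 = 40, R_n = min(1.2×40×10×450, 2.4×27×10×450) = 216 kN/bolt; interior L_c = 92 − 30 = 62, R_n = 291.6 kN/bolt. φR_n = 0.75 × (2×216 + 8×291.6) = 2073.6 kN.
Tension rupture (net): A_n = (237 − 2×32)×10 = 1730 mm² (U = 1.0, A_e = A_n). φR_n = 0.75 × 450 × 1730 = 583.9 kN.
Governing: min(2014.0, 2073.6, 583.9) = 583.9 kN → net-section rupture.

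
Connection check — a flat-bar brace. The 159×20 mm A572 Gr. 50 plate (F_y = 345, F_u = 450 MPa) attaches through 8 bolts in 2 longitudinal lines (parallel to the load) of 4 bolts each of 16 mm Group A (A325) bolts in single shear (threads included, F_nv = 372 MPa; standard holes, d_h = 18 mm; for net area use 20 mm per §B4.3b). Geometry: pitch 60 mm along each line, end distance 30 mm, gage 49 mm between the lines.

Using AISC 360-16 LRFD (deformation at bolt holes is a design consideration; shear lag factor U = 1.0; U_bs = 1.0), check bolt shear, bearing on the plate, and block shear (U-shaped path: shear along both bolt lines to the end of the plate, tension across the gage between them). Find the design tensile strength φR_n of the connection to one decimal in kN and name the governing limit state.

448.8 kN (bolt shear governs)

Bolt shear: A_b = π(16)²/4 = 201.06 mm². φR_n = 0.75 × 372 × 201.06 × 8 × 1 = 448.8 kN.
Bearing (20 mm plate, F_u = 450 MPa): end bolts L_c = 30 − 18/2 = 21, R_n = min(1.2×21×20×450, 2.4×16×20×450) = 226.8 kN/bolt; interior L_c = 60 − 18 = 42, R_n = 345.6 kN/bolt. φR_n = 0.75 × (2×226.8 + 6×345.6) = 1895.4 kN.
Block shear: shear path 2×[30+3×60] = 2×210 mm, A_gv = 8400, A_nv = 2×(210 − 3.5×20)×20 = 5600 mm²; tension across gage: (49 − 1×20)×20 = 580 mm². R_n = min(0.6×450×5600, 0.6×345×8400) + 1.0×450×580 = min(1512, 1738.8) + 261 = 1773 kN. φR_n = 0.75 × 1773 = 1329.8 kN.
Governing: min(448.8, 1895.4, 1329.8) = 448.8 kN → bolt shear.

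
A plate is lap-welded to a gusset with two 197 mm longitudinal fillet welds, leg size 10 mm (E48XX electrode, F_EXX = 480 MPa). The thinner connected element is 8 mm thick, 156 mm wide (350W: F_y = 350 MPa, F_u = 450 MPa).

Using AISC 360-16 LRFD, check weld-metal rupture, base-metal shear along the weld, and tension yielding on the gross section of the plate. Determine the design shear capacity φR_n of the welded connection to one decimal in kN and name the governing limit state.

Weld metal: throat = 0.707×10 = 7.07 mm, L = 2×197 = 394 mm. φR_n = 0.75 × 0.6 × 480 × 7.07 × 394 = 601.7 kN.
Base metal shear (8 mm plate): yield φR_n = 1.0×0.6×350×8×394 = 661.9 kN; rupture φR_n = 0.75×0.6×450×8×394 = 638.3 kN; take 638.3 kN (rupture).
Tension yield (gross): A_g = 156×8 = 1248 mm². φR_n = 0.90 × 350 × 1248 = 393.1 kN.
Governing: min(601.7, 638.3, 393.1) = 393.1 kN → gross-section yield.

393.1 kN (gross-section yield governs)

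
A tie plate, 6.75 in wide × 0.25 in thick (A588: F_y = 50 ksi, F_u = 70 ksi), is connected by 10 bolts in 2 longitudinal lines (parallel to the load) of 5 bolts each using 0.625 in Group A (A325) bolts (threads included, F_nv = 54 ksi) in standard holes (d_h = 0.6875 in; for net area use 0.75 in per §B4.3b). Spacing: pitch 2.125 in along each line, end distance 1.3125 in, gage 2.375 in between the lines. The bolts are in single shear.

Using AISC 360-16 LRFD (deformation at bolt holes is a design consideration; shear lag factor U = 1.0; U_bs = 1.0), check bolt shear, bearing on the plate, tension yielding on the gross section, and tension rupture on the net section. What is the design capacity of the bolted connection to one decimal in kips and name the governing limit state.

68.9 kips (net-section rupture governs)

Bolt shear: A_b = π(0.625)²/4 = 0.3068 in². φR_n = 0.75 × 54 × 0.3068 × 10 × 1 = 124.3 kips.
Bearing (0.25 in plate, F_u = 70 ksi): end bolts L_c = 1.3125 − 0.6875/2 = 0.96875, R_n = min(1.2×0.96875×0.25×70, 2.4×0.625×0.25×70) = 20.344 kips/bolt; interior L_c = 2.125 − 0.6875 = 1.4375, R_n = 26.25 kips/bolt. φR_n = 0.75 × (2×20.344 + 8×26.25) = 188.0 kips.
Tension yield (gross): A_g = 6.75×0.25 = 1.6875 in². φR_n = 0.90 × 50 × 1.6875 = 75.9 kips.
Tension rupture (net): A_n = (6.75 − 2×0.75)×0.25 = 1.3125 in² (U = 1.0, A_e = A_n). φR_n = 0.75 × 70 × 1.3125 = 68.9 kips.
Governing: min(124.3, 188.0, 75.9, 68.9) = 68.9 kips → net-section rupture.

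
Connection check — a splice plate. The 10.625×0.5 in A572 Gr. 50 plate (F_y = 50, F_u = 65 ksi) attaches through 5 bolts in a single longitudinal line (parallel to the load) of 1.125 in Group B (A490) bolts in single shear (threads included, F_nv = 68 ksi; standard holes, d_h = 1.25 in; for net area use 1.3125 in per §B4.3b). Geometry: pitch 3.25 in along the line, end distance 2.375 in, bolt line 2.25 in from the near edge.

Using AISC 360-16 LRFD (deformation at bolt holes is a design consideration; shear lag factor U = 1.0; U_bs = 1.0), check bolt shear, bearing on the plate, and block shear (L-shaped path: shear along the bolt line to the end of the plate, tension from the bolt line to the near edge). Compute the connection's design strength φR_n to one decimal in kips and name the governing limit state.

177.3 kips (block shear governs)

Bolt shear: A_b = π(1.125)²/4 = 0.99402 in². φR_n = 0.75 × 68 × 0.99402 × 5 × 1 = 253.5 kips.
Bearing (0.5 in plate, F_u = 65 ksi): end bolts L_c = 2.375 − 1.25/2 = 1.75, R_n = min(1.2×1.75×0.5×65, 2.4×1.125×0.5×65) = 68.25 kips/bolt; interior L_c = 3.25 − 1.25 = 2, R_n = 78 kips/bolt. φR_n = 0.75 × (1×68.25 + 4×78) = 285.2 kips.
Block shear: shear path 1×[2.375+4×3.25] = 1×15.375 in, A_gv = 7.6875, A_nv = 1×(15.375 − 4.5×1.3125)×0.5 = 4.7344 in²; tension to near edge: (2.25 − 0.5×1.3125)×0.5 = 0.79688 in². R_n = min(0.6×65×4.7344, 0.6×50×7.6875) + 1.0×65×0.79688 = min(184.64, 230.63) + 51.797 = 236.44 kips. φR_n = 0.75 × 236.44 = 177.3 kips.
Governing: min(253.5, 285.2, 177.3) = 177.3 kips → block shear.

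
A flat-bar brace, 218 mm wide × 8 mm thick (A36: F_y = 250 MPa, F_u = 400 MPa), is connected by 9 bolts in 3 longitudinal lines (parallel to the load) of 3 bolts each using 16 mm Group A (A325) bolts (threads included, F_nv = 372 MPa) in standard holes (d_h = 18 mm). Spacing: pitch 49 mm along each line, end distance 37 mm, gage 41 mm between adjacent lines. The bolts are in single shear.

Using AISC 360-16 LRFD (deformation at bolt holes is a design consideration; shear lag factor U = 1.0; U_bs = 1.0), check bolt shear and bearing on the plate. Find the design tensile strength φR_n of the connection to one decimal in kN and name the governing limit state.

504.9 kN (bolt shear governs)

Bolt shear: A_b = π(16)²/4 = 201.06 mm². φR_n = 0.75 × 372 × 201.06 × 9 × 1 = 504.9 kN.
Bearing (8 mm plate, F_u = 400 MPa): end bolts L_c = 37 − 18/2 = 28, R_n = min(1.2×28×8×400, 2.4×16×8×400) = 107.52 kN/bolt; interior L_c = 49 − 18 = 31, R_n = 119.04 kN/bolt. φR_n = 0.75 × (3×107.52 + 6×119.04) = 777.6 kN.
Governing: min(504.9, 777.6) = 504.9 kN → bolt shear.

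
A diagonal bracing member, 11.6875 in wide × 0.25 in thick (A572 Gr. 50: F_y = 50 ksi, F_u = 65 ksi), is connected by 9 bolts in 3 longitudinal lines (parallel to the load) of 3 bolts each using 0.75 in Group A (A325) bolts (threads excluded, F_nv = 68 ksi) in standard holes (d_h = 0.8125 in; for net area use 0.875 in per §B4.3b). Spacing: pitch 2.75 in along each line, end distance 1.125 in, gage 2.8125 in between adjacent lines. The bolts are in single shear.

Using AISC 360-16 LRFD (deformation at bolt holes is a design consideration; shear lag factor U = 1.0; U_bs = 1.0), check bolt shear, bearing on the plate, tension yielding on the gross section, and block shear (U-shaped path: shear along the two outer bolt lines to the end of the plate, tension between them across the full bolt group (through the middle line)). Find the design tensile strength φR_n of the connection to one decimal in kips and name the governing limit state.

112.1 kips (block shear governs)

Bolt shear: A_b = π(0.75)²/4 = 0.44179 in². φR_n = 0.75 × 68 × 0.44179 × 9 × 1 = 202.8 kips.
Bearing (0.25 in plate, F_u = 65 ksi): end bolts L_c = 1.125 − 0.8125/2 = 0.71875, R_n = min(1.2×0.71875×0.25×65, 2.4×0.75×0.25×65) = 14.016 kips/bolt; interior L_c = 2.75 − 0.8125 = 1.9375, R_n = 29.25 kips/bolt. φR_n = 0.75 × (3×14.016 + 6×29.25) = 163.2 kips.
Tension yield (gross): A_g = 11.6875×0.25 = 2.9219 in². φR_n = 0.90 × 50 × 2.9219 = 131.5 kips.
Block shear: shear path 2×[1.125+2×2.75] = 2×6.625 in, A_gv = 3.3125, A_nv = 2×(6.625 − 2.5×0.875)×0.25 = 2.2188 in²; tension across gage: (5.625 − 2×0.875)×0.25 = 0.96875 in². R_n = min(0.6×65×2.2188, 0.6×50×3.3125) + 1.0×65×0.96875 = min(86.533, 99.375) + 62.969 = 149.5 kips. φR_n = 0.75 × 149.5 = 112.1 kips.
Governing: min(202.8, 163.2, 131.5, 112.1) = 112.1 kips → block shear.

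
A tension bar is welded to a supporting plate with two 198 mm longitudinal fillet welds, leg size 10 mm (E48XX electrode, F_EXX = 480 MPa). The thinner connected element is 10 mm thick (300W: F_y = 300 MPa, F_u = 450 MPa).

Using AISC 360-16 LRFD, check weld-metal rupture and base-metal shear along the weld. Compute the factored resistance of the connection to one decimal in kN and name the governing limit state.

Weld metal: throat = 0.707×10 = 7.07 mm, L = 2×198 = 396 mm. φR_n = 0.75 × 0.6 × 480 × 7.07 × 396 = 604.7 kN.
Base metal shear (10 mm plate): yield φR_n = 1.0×0.6×300×10×396 = 712.8 kN; rupture φR_n = 0.75×0.6×450×10×396 = 801.9 kN; take 712.8 kN (yield).
Governing: min(604.7, 712.8) = 604.7 kN → weld metal.

604.7 kN (weld metal governs)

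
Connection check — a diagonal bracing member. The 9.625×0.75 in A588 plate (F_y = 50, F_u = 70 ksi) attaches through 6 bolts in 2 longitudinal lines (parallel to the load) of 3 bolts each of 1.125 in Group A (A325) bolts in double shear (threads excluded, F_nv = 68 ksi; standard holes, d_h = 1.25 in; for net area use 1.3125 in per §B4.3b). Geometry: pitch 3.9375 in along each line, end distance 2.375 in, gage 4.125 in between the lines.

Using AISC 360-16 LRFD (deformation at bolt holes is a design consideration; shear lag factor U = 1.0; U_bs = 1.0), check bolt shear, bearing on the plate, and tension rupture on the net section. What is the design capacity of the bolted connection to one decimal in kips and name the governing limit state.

Bolt shear: A_b = π(1.125)²/4 = 0.99402 in². φR_n = 0.75 × 68 × 0.99402 × 6 × 2 = 608.3 kips.
Bearing (0.75 in plate, F_u = 70 ksi): end bolts L_c = 2.375 − 1.25/2 = 1.75, R_n = min(1.2×1.75×0.75×70, 2.4×1.125×0.75×70) = 110.25 kips/bolt; interior L_c = 3.9375 − 1.25 = 2.6875, R_n = 141.75 kips/bolt. φR_n = 0.75 × (2×110.25 + 4×141.75) = 590.6 kips.
Tension rupture (net): A_n = (9.625 − 2×1.3125)×0.75 = 5.25 in² (U = 1.0, A_e = A_n). φR_n = 0.75 × 70 × 5.25 = 275.6 kips.
Governing: min(608.3, 590.6, 275.6) = 275.6 kips → net-section rupture.

275.6 kips (net-section rupture governs)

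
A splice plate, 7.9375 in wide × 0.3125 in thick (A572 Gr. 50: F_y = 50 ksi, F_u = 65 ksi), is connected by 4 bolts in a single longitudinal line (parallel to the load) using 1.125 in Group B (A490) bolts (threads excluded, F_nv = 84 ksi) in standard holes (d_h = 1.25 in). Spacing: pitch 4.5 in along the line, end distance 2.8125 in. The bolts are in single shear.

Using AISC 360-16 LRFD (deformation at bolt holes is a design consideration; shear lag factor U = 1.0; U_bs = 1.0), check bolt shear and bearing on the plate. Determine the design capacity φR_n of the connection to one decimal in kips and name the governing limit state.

Bolt shear: A_b = π(1.125)²/4 = 0.99402 in². φR_n = 0.75 × 84 × 0.99402 × 4 × 1 = 250.5 kips.
Bearing (0.3125 in plate, F_u = 65 ksi): end bolts L_c = 2.8125 − 1.25/2 = 2.1875, R_n = min(1.2×2.1875×0.3125×65, 2.4×1.125×0.3125×65) = 53.32 kips/bolt; interior L_c = 4.5 − 1.25 = 3.25, R_n = 54.844 kips/bolt. φR_n = 0.75 × (1×53.32 + 3×54.844) = 163.4 kips.
Governing: min(250.5, 163.4) = 163.4 kips → bearing.

163.4 kips (bearing governs)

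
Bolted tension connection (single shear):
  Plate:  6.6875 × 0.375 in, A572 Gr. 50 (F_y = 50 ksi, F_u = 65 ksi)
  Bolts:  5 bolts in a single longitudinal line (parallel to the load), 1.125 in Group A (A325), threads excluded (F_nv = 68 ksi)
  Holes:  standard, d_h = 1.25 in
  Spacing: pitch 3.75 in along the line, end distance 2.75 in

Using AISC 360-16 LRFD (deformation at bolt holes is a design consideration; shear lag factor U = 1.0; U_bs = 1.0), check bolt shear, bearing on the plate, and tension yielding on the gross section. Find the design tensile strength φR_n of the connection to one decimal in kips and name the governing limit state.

Bolt shear: A_b = π(1.125)²/4 = 0.99402 in². φR_n = 0.75 × 68 × 0.99402 × 5 × 1 = 253.5 kips.
Bearing (0.375 in plate, F_u = 65 ksi): end bolts L_c = 2.75 − 1.25/2 = 2.125, R_n = min(1.2×2.125×0.375×65, 2.4×1.125×0.375×65) = 62.156 kips/bolt; interior L_c = 3.75 − 1.25 = 2.5, R_n = 65.813 kips/bolt. φR_n = 0.75 × (1×62.156 + 4×65.813) = 244.1 kips.
Tension yield (gross): A_g = 6.6875×0.375 = 2.5078 in². φR_n = 0.90 × 50 × 2.5078 = 112.9 kips.
Governing: min(253.5, 244.1, 112.9) = 112.9 kips → gross-section yield.

112.9 kips (gross-section yield governs)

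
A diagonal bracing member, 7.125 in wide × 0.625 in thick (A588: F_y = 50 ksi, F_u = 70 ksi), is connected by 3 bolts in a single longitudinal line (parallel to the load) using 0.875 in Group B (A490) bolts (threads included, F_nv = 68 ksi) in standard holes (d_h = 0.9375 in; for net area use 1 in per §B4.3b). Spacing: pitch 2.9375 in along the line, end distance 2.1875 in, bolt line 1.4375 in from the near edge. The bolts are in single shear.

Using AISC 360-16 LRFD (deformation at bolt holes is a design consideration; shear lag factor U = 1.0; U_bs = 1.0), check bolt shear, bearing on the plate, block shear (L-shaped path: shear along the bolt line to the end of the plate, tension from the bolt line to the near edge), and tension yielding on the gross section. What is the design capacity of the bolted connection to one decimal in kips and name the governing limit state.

92.0 kips (bolt shear governs)

Bolt shear: A_b = π(0.875)²/4 = 0.60132 in². φR_n = 0.75 × 68 × 0.60132 × 3 × 1 = 92.0 kips.
Bearing (0.625 in plate, F_u = 70 ksi): end bolts L_c = 2.1875 − 0.9375/2 = 1.71875, R_n = min(1.2×1.71875×0.625×70, 2.4×0.875×0.625×70) = 90.234 kips/bolt; interior L_c = 2.9375 − 0.9375 = 2, R_n = 91.875 kips/bolt. φR_n = 0.75 × (1×90.234 + 2×91.875) = 205.5 kips.
Block shear: shear path 1×[2.1875+2×2.9375] = 1×8.0625 in, A_gv = 5.0391, A_nv = 1×(8.0625 − 2.5×1)×0.625 = 3.4766 in²; tension to near edge: (1.4375 − 0.5×1)×0.625 = 0.58594 in². R_n = min(0.6×70×3.4766, 0.6×50×5.0391) + 1.0×70×0.58594 = min(146.02, 151.17) + 41.016 = 187.04 kips. φR_n = 0.75 × 187.04 = 140.3 kips.
Tension yield (gross): A_g = 7.125×0.625 = 4.4531 in². φR_n = 0.90 × 50 × 4.4531 = 200.4 kips.
Governing: min(92.0, 205.5, 140.3, 200.4) = 92.0 kips → bolt shear.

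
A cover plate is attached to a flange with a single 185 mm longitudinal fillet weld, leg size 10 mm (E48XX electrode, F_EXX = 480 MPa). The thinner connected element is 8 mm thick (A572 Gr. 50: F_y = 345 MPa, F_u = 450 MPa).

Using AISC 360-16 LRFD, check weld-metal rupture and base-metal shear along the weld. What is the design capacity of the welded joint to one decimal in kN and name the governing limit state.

282.5 kN (weld metal governs)

Weld metal: throat = 0.707×10 = 7.07 mm, L = 185 mm. φR_n = 0.75 × 0.6 × 480 × 7.07 × 185 = 282.5 kN.
Base metal shear (8 mm plate): yield φR_n = 1.0×0.6×345×8×185 = 306.4 kN; rupture φR_n = 0.75×0.6×450×8×185 = 299.7 kN; take 299.7 kN (rupture).
Governing: min(282.5, 299.7) = 282.5 kN → weld metal.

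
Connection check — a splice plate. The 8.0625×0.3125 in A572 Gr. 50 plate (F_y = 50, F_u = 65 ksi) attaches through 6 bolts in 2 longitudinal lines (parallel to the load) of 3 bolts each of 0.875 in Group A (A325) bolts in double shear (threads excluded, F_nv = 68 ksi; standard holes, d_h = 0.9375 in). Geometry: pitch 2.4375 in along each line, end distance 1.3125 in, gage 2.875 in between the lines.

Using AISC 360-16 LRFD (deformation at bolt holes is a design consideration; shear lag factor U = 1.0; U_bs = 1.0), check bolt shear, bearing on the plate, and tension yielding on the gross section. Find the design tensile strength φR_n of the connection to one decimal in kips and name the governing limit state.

Bolt shear: A_b = π(0.875)²/4 = 0.60132 in². φR_n = 0.75 × 68 × 0.60132 × 6 × 2 = 368.0 kips.
Bearing (0.3125 in plate, F_u = 65 ksi): end bolts L_c = 1.3125 − 0.9375/2 = 0.84375, R_n = min(1.2×0.84375×0.3125×65, 2.4×0.875×0.3125×65) = 20.566 kips/bolt; interior L_c = 2.4375 − 0.9375 = 1.5, R_n = 36.563 kips/bolt. φR_n = 0.75 × (2×20.566 + 4×36.563) = 140.5 kips.
Tension yield (gross): A_g = 8.0625×0.3125 = 2.5195 in². φR_n = 0.90 × 50 × 2.5195 = 113.4 kips.
Governing: min(368.0, 140.5, 113.4) = 113.4 kips → gross-section yield.

113.4 kips (gross-section yield governs)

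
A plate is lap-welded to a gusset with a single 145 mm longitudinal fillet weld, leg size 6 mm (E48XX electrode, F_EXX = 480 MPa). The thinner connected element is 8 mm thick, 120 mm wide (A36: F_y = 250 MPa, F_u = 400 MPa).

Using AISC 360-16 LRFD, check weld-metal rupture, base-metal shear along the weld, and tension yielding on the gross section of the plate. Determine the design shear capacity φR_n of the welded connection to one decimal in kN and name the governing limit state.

Weld metal: throat = 0.707×6 = 4.242 mm, L = 145 mm. φR_n = 0.75 × 0.6 × 480 × 4.242 × 145 = 132.9 kN.
Base metal shear (8 mm plate): yield φR_n = 1.0×0.6×250×8×145 = 174.0 kN; rupture φR_n = 0.75×0.6×400×8×145 = 208.8 kN; take 174.0 kN (yield).
Tension yield (gross): A_g = 120×8 = 960 mm². φR_n = 0.90 × 250 × 960 = 216.0 kN.
Governing: min(132.9, 174.0, 216.0) = 132.9 kN → weld metal.

132.9 kN (weld metal governs)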